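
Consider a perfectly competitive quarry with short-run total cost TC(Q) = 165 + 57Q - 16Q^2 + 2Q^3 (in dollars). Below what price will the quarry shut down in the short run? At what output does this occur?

The firm shuts down when price falls below the minimum of average variable cost. AVC = VC/Q = 57 - 16Q + 2Q^2.
dAVC/dQ = -16 + 4Q = 0 gives Q = 4. min AVC = 57 - 16·4 + 2·4^2 = 25.
So the shutdown price is $25.

$25 per unit, at Q = 4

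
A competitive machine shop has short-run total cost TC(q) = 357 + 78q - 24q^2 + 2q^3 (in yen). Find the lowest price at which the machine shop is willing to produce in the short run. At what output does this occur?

Short-run supply begins at min AVC. From VC = 78q - 24q^2 + 2q^3, AVC = 78 - 24q + 2q^2.
At the minimum of AVC, MC = AVC. MC = 78 - 48q + 6q^2; setting MC = AVC gives 4q^2 - 24q = 0, so q = 6. min AVC = 6.
The firm shuts down for any P below ¥6.

¥6 per unit, at q = 6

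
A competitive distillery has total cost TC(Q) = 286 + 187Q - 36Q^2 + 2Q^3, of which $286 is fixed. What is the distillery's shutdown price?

The shutdown price is the minimum of AVC. VC = 187Q - 36Q^2 + 2Q^3, so AVC = 187 - 36Q + 2Q^2.
At the minimum of AVC, MC = AVC. MC = 187 - 72Q + 6Q^2; setting MC = AVC gives 4Q^2 - 36Q = 0, so Q = 9. min AVC = 25.
For P < $25 the firm produces nothing.

$25 per unit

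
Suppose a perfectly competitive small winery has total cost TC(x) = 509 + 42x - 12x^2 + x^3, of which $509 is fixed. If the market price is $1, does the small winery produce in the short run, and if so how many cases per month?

Variable cost is VC = 42x - 12x^2 + x^3, so AVC = VC/x = 42 - 12x + x^2 and MC = dTC/dx = 42 - 24x + 3x^2.
AVC is minimized where dAVC/dx = -12 + 2x = 0, at x = 6; min AVC = 42 - 12·6 + 6^2 = $6.
P = $1 lies below min AVC = $6; no output level covers variable cost.
Shutting down limits the loss to fixed cost, $509.

Shut down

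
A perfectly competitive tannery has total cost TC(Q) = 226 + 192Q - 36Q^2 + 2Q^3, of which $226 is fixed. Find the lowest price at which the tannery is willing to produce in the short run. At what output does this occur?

$30 per unit, at Q = 9

Short-run supply begins at min AVC. From VC = 192Q - 36Q^2 + 2Q^3, AVC = 192 - 36Q + 2Q^2.
dAVC/dQ = -36 + 4Q = 0 gives Q = 9. min AVC = 192 - 36·9 + 2·9^2 = 30.
So the shutdown price is $30.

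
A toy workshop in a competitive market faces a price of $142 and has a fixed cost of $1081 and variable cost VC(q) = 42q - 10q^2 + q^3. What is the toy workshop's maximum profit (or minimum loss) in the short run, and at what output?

AVC = 42 - 10q + q^2; min AVC = $17 at q = 5. Since P = $142 ≥ min AVC, the firm produces.
With MC = 42 - 20q + 3q^2, P = MC on the upward-sloping part at q* = 10.
TR = 142·10 = 1420. TC = 1081 + 420 = 1501. Profit = 1420 − 1501 = -$81.
By producing, the firm covers all variable cost plus $1000 of fixed cost; shutting down would lose the full $1081.

Profit = -$81 at q = 10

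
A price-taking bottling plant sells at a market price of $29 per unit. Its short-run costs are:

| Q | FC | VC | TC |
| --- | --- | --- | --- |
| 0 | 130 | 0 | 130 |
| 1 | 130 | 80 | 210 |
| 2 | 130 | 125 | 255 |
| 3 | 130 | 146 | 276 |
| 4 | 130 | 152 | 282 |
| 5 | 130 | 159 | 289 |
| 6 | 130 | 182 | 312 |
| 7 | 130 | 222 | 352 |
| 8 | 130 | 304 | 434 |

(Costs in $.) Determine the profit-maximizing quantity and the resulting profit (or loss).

Q = 0 (shut down); profit = -$130

Compute π = P·Q − TC at each output: Q=0: -130; Q=1: -181; Q=2: -197; Q=3: -189; Q=4: -166; Q=5: -144; Q=6: -138; Q=7: -149; Q=8: -202.
Profit is highest at Q = 0. Equivalently, the lowest AVC in the table is 182/6 ≈ $30.33 at Q = 6, and P = $29 falls below it — price never covers variable cost, so the firm shuts down and loses only its fixed cost.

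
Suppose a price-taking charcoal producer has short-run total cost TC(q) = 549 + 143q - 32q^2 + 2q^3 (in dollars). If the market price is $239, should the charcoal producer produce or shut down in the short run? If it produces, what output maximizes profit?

Variable cost is VC = 143q - 32q^2 + 2q^3, so AVC = VC/q = 143 - 32q + 2q^2 and MC = dTC/dq = 143 - 64q + 6q^2.
The AVC parabola has its vertex at q = 32/4 = 8, where AVC = 143 - 32·8 + 2·8^2 = $15.
P = $239 exceeds min AVC = $15, so the firm stays open.
Set P = MC: 239 = 143 - 64q + 6q^2 → -96 - 64q + 6q^2 = 0. The roots are q = -4/3 and q = 12; the profit-maximizing output is on the rising part of MC, so q* = 12.
Check: AVC at q = 12 is $47 ≤ P, so revenue covers variable cost.
Profit = P·q − TC = 239·12 − 1113 = $1755.

Produce at q = 12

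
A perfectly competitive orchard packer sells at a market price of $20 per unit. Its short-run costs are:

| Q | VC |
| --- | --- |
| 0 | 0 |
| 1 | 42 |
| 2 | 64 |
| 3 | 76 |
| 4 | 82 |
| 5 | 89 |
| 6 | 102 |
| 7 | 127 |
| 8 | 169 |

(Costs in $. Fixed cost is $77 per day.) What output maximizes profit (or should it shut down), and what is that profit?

Q = 6; profit = -$59

Profit at each row (π = 20Q − TC): Q=0: -77; Q=1: -99; Q=2: -101; Q=3: -93; Q=4: -79; Q=5: -66; Q=6: -59; Q=7: -64; Q=8: -86.
Profit is maximized at Q = 6. AVC there is 102/6 = $17 ≤ P, so producing beats shutting down (which would give -$77).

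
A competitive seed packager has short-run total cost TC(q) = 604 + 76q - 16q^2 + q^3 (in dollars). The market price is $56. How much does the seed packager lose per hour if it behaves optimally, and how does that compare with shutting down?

Profit = -$204 at q = 10

AVC = 76 - 16q + q^2; min AVC = $12 at q = 8. Since P = $56 ≥ min AVC, the firm produces.
With MC = 76 - 32q + 3q^2, P = MC on the upward-sloping part at q* = 10.
TR = 56·10 = 560. TC = 604 + 160 = 764. Profit = 560 − 764 = -$204.
Shutting down would mean losing the fixed cost of $604, so operating at a loss of $204 is better by $400.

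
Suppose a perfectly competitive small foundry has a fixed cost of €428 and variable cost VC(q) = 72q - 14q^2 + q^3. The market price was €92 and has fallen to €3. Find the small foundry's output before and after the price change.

Output falls from 10 to 0 (the firm shuts down)

MC = 72 - 28q + 3q^2; the shutdown threshold is min AVC = €23 (at q = 7).
At P = €92 ≥ min AVC, set P = MC on the rising branch: q = 10.
At P = €3 < min AVC = €23, price no longer covers variable cost at any output, so the firm shuts down: q = 0.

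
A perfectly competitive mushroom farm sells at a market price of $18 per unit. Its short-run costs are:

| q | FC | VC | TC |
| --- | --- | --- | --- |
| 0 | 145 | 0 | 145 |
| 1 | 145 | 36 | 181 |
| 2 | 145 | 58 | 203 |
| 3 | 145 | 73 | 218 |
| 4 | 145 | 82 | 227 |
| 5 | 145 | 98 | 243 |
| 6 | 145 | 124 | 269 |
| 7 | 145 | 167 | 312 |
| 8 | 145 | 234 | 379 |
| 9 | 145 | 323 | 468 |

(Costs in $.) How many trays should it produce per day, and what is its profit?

q = 0 (shut down); profit = -$145

Profit at each row (π = 18q − TC): q=0: -145; q=1: -163; q=2: -167; q=3: -164; q=4: -155; q=5: -153; q=6: -161; q=7: -186; q=8: -235; q=9: -306.
Profit is highest at q = 0. Equivalently, the lowest AVC in the table is 98/5 ≈ $19.60 at q = 5, and P = $18 falls below it — price never covers variable cost, so the firm shuts down and loses only its fixed cost.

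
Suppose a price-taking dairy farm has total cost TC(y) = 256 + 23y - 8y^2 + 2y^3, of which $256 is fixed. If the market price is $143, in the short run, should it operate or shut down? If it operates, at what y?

From TC, MC = TC'(y) = 23 - 16y + 6y^2 and AVC = VC/y = 23 - 8y + 2y^2.
The AVC parabola has its vertex at y = 8/4 = 2, where AVC = 23 - 8·2 + 2·2^2 = $15.
P = $143 exceeds min AVC = $15, so the firm stays open.
P = MC gives -120 - 16y + 6y^2 = 0, with roots -10/3 and 6. Take the larger (rising MC): y* = 6.
Check: AVC at y = 6 is $47 ≤ P, so revenue covers variable cost.
Profit = P·y − TC = 143·6 − 538 = $320.

Produce at y = 6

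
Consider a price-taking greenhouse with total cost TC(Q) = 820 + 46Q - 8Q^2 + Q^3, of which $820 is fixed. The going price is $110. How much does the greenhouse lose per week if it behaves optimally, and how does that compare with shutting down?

AVC = 46 - 8Q + Q^2 has its minimum $30 at Q = 4; price $110 clears that bar, so the firm operates.
With MC = 46 - 16Q + 3Q^2, P = MC on the upward-sloping part at Q* = 8.
TR = 110·8 = 880. TC = 820 + 368 = 1188. Profit = 880 − 1188 = -$308.
By producing, the firm covers all variable cost plus $512 of fixed cost; shutting down would lose the full $820.

Profit = -$308 at Q = 8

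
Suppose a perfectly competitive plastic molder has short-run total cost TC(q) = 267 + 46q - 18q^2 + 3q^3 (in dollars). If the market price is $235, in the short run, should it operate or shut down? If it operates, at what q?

Variable cost is VC = 46q - 18q^2 + 3q^3, so AVC = VC/q = 46 - 18q + 3q^2 and MC = dTC/dq = 46 - 36q + 9q^2.
AVC hits its minimum where MC = AVC, at q = 3, giving min AVC = 46 - 18·3 + 3·3^2 = $19.
Since P = $235 ≥ min AVC = $19, price covers variable cost and the firm should produce.
P = MC gives -189 - 36q + 9q^2 = 0, with roots -3 and 7. Take the larger (rising MC): q* = 7.
Check: AVC at q = 7 is $67 ≤ P, so revenue covers variable cost.
Profit = P·q − TC = 235·7 − 736 = $909.

Produce at q = 7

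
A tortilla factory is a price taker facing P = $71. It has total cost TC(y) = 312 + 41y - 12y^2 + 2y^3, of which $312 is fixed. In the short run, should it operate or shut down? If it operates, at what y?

From TC, MC = TC'(y) = 41 - 24y + 6y^2 and AVC = VC/y = 41 - 12y + 2y^2.
AVC hits its minimum where MC = AVC, at y = 3, giving min AVC = 41 - 12·3 + 2·3^2 = $23.
P = $71 exceeds min AVC = $23, so the firm stays open.
Solving P = MC: -30 - 24y + 6y^2 = 0 ⇒ y = -1 or 5. On the upward-sloping branch, y* = 5.
Check: AVC at y = 5 is $31 ≤ P, so revenue covers variable cost.
Profit = P·y − TC = 71·5 − 467 = -$112, a loss, but smaller than the $312 fixed cost the firm would lose by shutting down.

Produce at y = 5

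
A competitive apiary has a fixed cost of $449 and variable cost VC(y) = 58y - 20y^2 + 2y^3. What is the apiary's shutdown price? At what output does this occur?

Short-run supply begins at min AVC. From VC = 58y - 20y^2 + 2y^3, AVC = 58 - 20y + 2y^2.
dAVC/dy = -20 + 4y = 0 gives y = 5. min AVC = 58 - 20·5 + 2·5^2 = 8.
For P < $8 the firm produces nothing.

$8 per unit, at y = 5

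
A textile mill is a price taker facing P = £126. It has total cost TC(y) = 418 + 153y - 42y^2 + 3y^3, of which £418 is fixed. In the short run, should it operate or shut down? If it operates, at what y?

Produce at y = 9

Variable cost is VC = 153y - 42y^2 + 3y^3, so AVC = VC/y = 153 - 42y + 3y^2 and MC = dTC/dy = 153 - 84y + 9y^2.
AVC is minimized where dAVC/dy = -42 + 6y = 0, at y = 7; min AVC = 153 - 42·7 + 3·7^2 = £6.
Since P = £126 ≥ min AVC = £6, price covers variable cost and the firm should produce.
P = MC gives 27 - 84y + 9y^2 = 0, with roots 1/3 and 9. Take the larger (rising MC): y* = 9.
Check: AVC at y = 9 is £18 ≤ P, so revenue covers variable cost.
Profit = P·y − TC = 126·9 − 580 = £554.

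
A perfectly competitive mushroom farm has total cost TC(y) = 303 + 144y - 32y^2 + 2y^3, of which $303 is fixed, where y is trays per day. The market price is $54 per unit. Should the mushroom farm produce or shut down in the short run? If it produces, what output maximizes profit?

Produce at y = 9

From TC, MC = TC'(y) = 144 - 64y + 6y^2 and AVC = VC/y = 144 - 32y + 2y^2.
AVC hits its minimum where MC = AVC, at y = 8, giving min AVC = 144 - 32·8 + 2·8^2 = $16.
P = $54 exceeds min AVC = $16, so the firm stays open.
P = MC gives 90 - 64y + 6y^2 = 0, with roots 5/3 and 9. Take the larger (rising MC): y* = 9.
Check: AVC at y = 9 is $18 ≤ P, so revenue covers variable cost.
Profit = P·y − TC = 54·9 − 465 = $21.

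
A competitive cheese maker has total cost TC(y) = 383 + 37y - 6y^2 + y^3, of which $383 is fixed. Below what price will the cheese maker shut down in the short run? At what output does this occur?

$28 per unit, at y = 3

Short-run supply begins at min AVC. From VC = 37y - 6y^2 + y^3, AVC = 37 - 6y + y^2.
At the minimum of AVC, MC = AVC. MC = 37 - 12y + 3y^2; setting MC = AVC gives 2y^2 - 6y = 0, so y = 3. min AVC = 28.
For P < $28 the firm produces nothing.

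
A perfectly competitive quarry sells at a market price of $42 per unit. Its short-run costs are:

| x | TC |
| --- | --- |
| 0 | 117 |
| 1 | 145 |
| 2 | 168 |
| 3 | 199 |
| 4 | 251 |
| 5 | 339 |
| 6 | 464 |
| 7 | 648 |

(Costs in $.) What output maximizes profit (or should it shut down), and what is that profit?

x = 3; profit = -$73

Tabulate TR − TC: x=0: -117; x=1: -103; x=2: -84; x=3: -73; x=4: -83; x=5: -129; x=6: -212; x=7: -354.
Profit is maximized at x = 3. AVC there is 82/3 = $27.33 ≤ P, so producing beats shutting down (which would give -$117).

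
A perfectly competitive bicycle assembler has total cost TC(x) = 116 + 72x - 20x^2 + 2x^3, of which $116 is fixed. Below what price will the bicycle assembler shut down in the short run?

$22 per unit

Short-run supply begins at min AVC. From VC = 72x - 20x^2 + 2x^3, AVC = 72 - 20x + 2x^2.
dAVC/dx = -20 + 4x = 0 gives x = 5. min AVC = 72 - 20·5 + 2·5^2 = 22.
The firm shuts down for any P below $22.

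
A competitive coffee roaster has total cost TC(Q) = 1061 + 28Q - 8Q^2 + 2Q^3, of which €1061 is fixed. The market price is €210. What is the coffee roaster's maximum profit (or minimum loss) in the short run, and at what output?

AVC = 28 - 8Q + 2Q^2; min AVC = €20 at Q = 2. Since P = €210 ≥ min AVC, the firm produces.
MC = 28 - 16Q + 6Q^2. Setting P = MC and taking the root on the rising branch gives Q* = 7.
TR = 210·7 = 1470. TC = 1061 + 490 = 1551. Profit = 1470 − 1551 = -€81.
By producing, the firm covers all variable cost plus €980 of fixed cost; shutting down would lose the full €1061.

Profit = -€81 at Q = 7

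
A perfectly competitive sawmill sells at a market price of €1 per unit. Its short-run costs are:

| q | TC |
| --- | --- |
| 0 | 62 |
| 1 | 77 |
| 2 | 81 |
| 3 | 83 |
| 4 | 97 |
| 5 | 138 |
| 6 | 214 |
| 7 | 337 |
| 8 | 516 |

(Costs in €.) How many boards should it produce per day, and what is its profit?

q = 0 (shut down); profit = -€62

Compute π = P·q − TC at each output: q=0: -62; q=1: -76; q=2: -79; q=3: -80; q=4: -93; q=5: -133; q=6: -208; q=7: -330; q=8: -508.
Profit is highest at q = 0. Equivalently, the lowest AVC in the table is 21/3 ≈ €7 at q = 3, and P = €1 falls below it — price never covers variable cost, so the firm shuts down and loses only its fixed cost.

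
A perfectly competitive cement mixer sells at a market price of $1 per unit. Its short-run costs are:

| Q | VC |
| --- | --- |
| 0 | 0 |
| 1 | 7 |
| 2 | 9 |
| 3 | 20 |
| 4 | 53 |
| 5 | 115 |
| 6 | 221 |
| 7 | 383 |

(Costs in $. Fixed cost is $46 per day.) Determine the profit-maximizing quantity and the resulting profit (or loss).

Tabulate TR − TC: Q=0: -46; Q=1: -52; Q=2: -53; Q=3: -63; Q=4: -95; Q=5: -156; Q=6: -261; Q=7: -422.
Profit is highest at Q = 0. Equivalently, the lowest AVC in the table is 9/2 ≈ $4.50 at Q = 2, and P = $1 falls below it — price never covers variable cost, so the firm shuts down and loses only its fixed cost.

Q = 0 (shut down); profit = -$46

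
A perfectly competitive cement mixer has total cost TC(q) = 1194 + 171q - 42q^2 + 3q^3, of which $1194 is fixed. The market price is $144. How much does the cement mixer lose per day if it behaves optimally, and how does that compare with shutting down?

AVC = 171 - 42q + 3q^2; min AVC = $24 at q = 7. Since P = $144 ≥ min AVC, the firm produces.
With MC = 171 - 84q + 9q^2, P = MC on the upward-sloping part at q* = 9.
TR = 144·9 = 1296. TC = 1194 + 324 = 1518. Profit = 1296 − 1518 = -$222.
Shutting down would mean losing the fixed cost of $1194, so operating at a loss of $222 is better by $972.

Profit = -$222 at q = 9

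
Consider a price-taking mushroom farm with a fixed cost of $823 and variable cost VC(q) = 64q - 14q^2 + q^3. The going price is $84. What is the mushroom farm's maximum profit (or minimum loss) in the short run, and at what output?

AVC = 64 - 14q + q^2 has its minimum $15 at q = 7; price $84 clears that bar, so the firm operates.
MC = 64 - 28q + 3q^2. Setting P = MC and taking the root on the rising branch gives q* = 10.
TR = 84·10 = 840. TC = 823 + 240 = 1063. Profit = 840 − 1063 = -$223.
By producing, the firm covers all variable cost plus $600 of fixed cost; shutting down would lose the full $823.

Profit = -$223 at q = 10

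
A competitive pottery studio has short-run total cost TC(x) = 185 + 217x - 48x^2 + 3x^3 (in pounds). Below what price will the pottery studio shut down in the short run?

The firm shuts down when price falls below the minimum of average variable cost. AVC = VC/x = 217 - 48x + 3x^2.
dAVC/dx = -48 + 6x = 0 gives x = 8. min AVC = 217 - 48·8 + 3·8^2 = 25.
So the shutdown price is £25.

£25 per unit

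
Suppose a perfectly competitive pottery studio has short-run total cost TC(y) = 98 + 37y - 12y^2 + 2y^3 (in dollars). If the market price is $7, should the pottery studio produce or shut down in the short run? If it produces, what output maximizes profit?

Shut down

From TC, MC = TC'(y) = 37 - 24y + 6y^2 and AVC = VC/y = 37 - 12y + 2y^2.
AVC is minimized where dAVC/dy = -12 + 4y = 0, at y = 3; min AVC = 37 - 12·3 + 2·3^2 = $19.
P = $7 lies below min AVC = $19; no output level covers variable cost.
The firm minimizes its loss by shutting down and losing only its fixed cost of $98.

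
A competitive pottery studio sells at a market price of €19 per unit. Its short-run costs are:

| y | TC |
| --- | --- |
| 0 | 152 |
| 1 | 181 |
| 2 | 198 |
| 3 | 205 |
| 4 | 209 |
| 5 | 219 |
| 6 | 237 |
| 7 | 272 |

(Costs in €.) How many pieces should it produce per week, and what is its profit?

y = 6; profit = -€123

Profit at each row (π = 19y − TC): y=0: -152; y=1: -162; y=2: -160; y=3: -148; y=4: -133; y=5: -124; y=6: -123; y=7: -139.
Profit is maximized at y = 6. AVC there is 85/6 = €14.17 ≤ P, so producing beats shutting down (which would give -€152).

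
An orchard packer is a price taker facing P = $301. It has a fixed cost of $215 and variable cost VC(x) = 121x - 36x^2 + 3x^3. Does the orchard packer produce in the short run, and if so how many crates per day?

Strip out fixed cost: VC = 121x - 36x^2 + 3x^3. Then AVC = 121 - 36x + 3x^2 and MC = 121 - 72x + 9x^2.
AVC hits its minimum where MC = AVC, at x = 6, giving min AVC = 121 - 36·6 + 3·6^2 = $13.
Because $301 ≥ $13, revenue can cover variable cost; the firm operates.
Solving P = MC: -180 - 72x + 9x^2 = 0 ⇒ x = -2 or 10. On the upward-sloping branch, x* = 10.
Check: AVC at x = 10 is $61 ≤ P, so revenue covers variable cost.
Profit = P·x − TC = 301·10 − 825 = $2185.

Produce at x = 10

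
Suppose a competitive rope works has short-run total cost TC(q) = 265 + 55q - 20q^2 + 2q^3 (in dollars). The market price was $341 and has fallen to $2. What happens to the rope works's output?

Output falls from 11 to 0 (the firm shuts down)

AVC = 55 - 20q + 2q^2, minimized at q = 5 where min AVC = $5. MC = 55 - 40q + 6q^2.
With P = $341 above the shutdown price, P = MC gives q = 11.
At P = $2 < min AVC = $5, price no longer covers variable cost at any output, so the firm shuts down: q = 0.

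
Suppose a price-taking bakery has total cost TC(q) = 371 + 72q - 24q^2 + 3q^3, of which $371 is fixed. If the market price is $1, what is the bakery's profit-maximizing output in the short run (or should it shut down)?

Shut down

Variable cost is VC = 72q - 24q^2 + 3q^3, so AVC = VC/q = 72 - 24q + 3q^2 and MC = dTC/dq = 72 - 48q + 9q^2.
The AVC parabola has its vertex at q = 24/6 = 4, where AVC = 72 - 24·4 + 3·4^2 = $24.
Since P = $1 < min AVC = $24, price fails to cover variable cost at any output.
Best response: produce nothing and absorb the $371 fixed cost.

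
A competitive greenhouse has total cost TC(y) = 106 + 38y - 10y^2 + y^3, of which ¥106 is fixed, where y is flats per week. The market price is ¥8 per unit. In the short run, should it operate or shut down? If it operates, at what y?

From TC, MC = TC'(y) = 38 - 20y + 3y^2 and AVC = VC/y = 38 - 10y + y^2.
AVC hits its minimum where MC = AVC, at y = 5, giving min AVC = 38 - 10·5 + 5^2 = ¥13.
P = ¥8 lies below min AVC = ¥13; no output level covers variable cost.
Shutting down limits the loss to fixed cost, ¥106.

Shut down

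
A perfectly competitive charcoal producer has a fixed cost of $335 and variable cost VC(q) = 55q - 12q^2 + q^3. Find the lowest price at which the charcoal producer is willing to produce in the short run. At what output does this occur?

The shutdown price is the minimum of AVC. VC = 55q - 12q^2 + q^3, so AVC = 55 - 12q + q^2.
dAVC/dq = -12 + 2q = 0 gives q = 6. min AVC = 55 - 12·6 + 6^2 = 19.
For P < $19 the firm produces nothing.

$19 per unit, at q = 6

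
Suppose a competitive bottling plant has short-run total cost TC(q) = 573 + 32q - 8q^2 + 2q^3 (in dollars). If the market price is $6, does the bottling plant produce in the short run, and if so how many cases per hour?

Shut down

From TC, MC = TC'(q) = 32 - 16q + 6q^2 and AVC = VC/q = 32 - 8q + 2q^2.
The AVC parabola has its vertex at q = 8/4 = 2, where AVC = 32 - 8·2 + 2·2^2 = $24.
With P < min AVC ($6 < $24), every unit sold adds to the loss.
Shutting down limits the loss to fixed cost, $573.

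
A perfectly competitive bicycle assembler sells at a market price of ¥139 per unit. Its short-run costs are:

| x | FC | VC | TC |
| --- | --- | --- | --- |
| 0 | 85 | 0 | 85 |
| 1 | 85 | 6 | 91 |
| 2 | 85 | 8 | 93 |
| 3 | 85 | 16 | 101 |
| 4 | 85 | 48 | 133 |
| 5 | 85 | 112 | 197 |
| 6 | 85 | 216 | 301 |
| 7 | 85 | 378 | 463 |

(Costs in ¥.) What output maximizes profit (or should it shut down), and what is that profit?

Tabulate TR − TC: x=0: -85; x=1: 48; x=2: 185; x=3: 316; x=4: 423; x=5: 498; x=6: 533; x=7: 510.
Profit is maximized at x = 6. AVC there is 216/6 = ¥36 ≤ P, so producing beats shutting down (which would give -¥85).

x = 6; profit = ¥533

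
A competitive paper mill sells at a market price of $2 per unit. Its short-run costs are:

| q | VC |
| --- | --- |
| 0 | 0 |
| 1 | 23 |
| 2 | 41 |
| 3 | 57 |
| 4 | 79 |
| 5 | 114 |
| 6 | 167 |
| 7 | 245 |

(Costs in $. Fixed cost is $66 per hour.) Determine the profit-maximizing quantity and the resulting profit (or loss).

Compute π = P·q − TC at each output: q=0: -66; q=1: -87; q=2: -103; q=3: -117; q=4: -137; q=5: -170; q=6: -221; q=7: -297.
Profit is highest at q = 0. Equivalently, the lowest AVC in the table is 57/3 ≈ $19 at q = 3, and P = $2 falls below it — price never covers variable cost, so the firm shuts down and loses only its fixed cost.

q = 0 (shut down); profit = -$66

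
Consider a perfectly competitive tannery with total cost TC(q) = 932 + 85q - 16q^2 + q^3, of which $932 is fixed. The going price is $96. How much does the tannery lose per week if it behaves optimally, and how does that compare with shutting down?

AVC = 85 - 16q + q^2 has its minimum $21 at q = 8; price $96 clears that bar, so the firm operates.
MC = 85 - 32q + 3q^2. Setting P = MC and taking the root on the rising branch gives q* = 11.
TR = 96·11 = 1056. TC = 932 + 330 = 1262. Profit = 1056 − 1262 = -$206.
Shutting down would mean losing the fixed cost of $932, so operating at a loss of $206 is better by $726.

Profit = -$206 at q = 11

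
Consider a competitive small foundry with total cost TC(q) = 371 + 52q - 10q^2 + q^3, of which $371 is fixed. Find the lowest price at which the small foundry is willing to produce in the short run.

$27 per unit

Short-run supply begins at min AVC. From VC = 52q - 10q^2 + q^3, AVC = 52 - 10q + q^2.
At the minimum of AVC, MC = AVC. MC = 52 - 20q + 3q^2; setting MC = AVC gives 2q^2 - 10q = 0, so q = 5. min AVC = 27.
The firm shuts down for any P below $27.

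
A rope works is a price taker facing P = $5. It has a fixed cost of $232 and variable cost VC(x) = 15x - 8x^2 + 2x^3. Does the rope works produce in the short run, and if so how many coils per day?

From TC, MC = TC'(x) = 15 - 16x + 6x^2 and AVC = VC/x = 15 - 8x + 2x^2.
AVC hits its minimum where MC = AVC, at x = 2, giving min AVC = 15 - 8·2 + 2·2^2 = $7.
With P < min AVC ($5 < $7), every unit sold adds to the loss.
Best response: produce nothing and absorb the $232 fixed cost.

Shut down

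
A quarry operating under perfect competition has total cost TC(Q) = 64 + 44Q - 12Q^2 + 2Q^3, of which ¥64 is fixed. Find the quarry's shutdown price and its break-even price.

Shutdown price = ¥26; break-even price = ¥44

Shutdown price = min AVC. AVC = 44 - 12Q + 2Q^2, with vertex at Q = 3 and minimum ¥26.
ATC = 64/Q + 44 - 12Q + 2Q^2. Setting dATC/dQ = −64/Q^2 − 12 + 4Q = 0 gives Q = 4 (since 4·4^3 − 12·4^2 = 64).
min ATC = 64/4 + 44 − 12·4 + 2·4^2 = ¥44. That is the break-even price.
For ¥26 ≤ P < ¥44 the firm produces at a loss; below ¥26 it shuts down.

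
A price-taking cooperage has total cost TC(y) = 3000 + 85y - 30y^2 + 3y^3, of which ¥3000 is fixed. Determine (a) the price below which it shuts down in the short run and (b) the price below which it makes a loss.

Shutdown price = min AVC. AVC = 85 - 30y + 3y^2, with vertex at y = 5 and minimum ¥10.
ATC = 3000/y + 85 - 30y + 3y^2. Setting dATC/dy = −3000/y^2 − 30 + 6y = 0 gives y = 10 (since 6·10^3 − 30·10^2 = 3000).
min ATC = 3000/10 + 85 − 30·10 + 3·10^2 = ¥385. That is the break-even price.
Between these two prices the firm operates at a loss; above ¥385 it earns a profit.

Shutdown price = ¥10; break-even price = ¥385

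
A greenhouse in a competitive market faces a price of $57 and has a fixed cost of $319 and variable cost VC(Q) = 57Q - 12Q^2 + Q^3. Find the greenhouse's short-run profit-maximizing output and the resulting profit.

AVC = 57 - 12Q + Q^2 has its minimum $21 at Q = 6; price $57 clears that bar, so the firm operates.
MC = 57 - 24Q + 3Q^2. Setting P = MC and taking the root on the rising branch gives Q* = 8.
TR = 57·8 = 456. TC = 319 + 200 = 519. Profit = 456 − 519 = -$63.
Shutting down would mean losing the fixed cost of $319, so operating at a loss of $63 is better by $256.

Profit = -$63 at Q = 8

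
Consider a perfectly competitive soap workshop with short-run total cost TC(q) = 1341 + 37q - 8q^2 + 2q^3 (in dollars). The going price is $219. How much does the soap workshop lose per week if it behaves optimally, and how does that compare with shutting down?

Profit = -$361 at q = 7

AVC = 37 - 8q + 2q^2 has its minimum $29 at q = 2; price $219 clears that bar, so the firm operates.
With MC = 37 - 16q + 6q^2, P = MC on the upward-sloping part at q* = 7.
TR = 219·7 = 1533. TC = 1341 + 553 = 1894. Profit = 1533 − 1894 = -$361.
By producing, the firm covers all variable cost plus $980 of fixed cost; shutting down would lose the full $1341.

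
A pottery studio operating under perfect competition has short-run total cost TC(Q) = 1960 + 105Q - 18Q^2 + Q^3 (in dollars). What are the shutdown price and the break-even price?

Shutdown price = $24; break-even price = $189

Shutdown price = min AVC. AVC = 105 - 18Q + Q^2, with vertex at Q = 9 and minimum $24.
ATC = 1960/Q + 105 - 18Q + Q^2. Setting dATC/dQ = −1960/Q^2 − 18 + 2Q = 0 gives Q = 14 (since 2·14^3 − 18·14^2 = 1960).
min ATC = 1960/14 + 105 − 18·14 + 14^2 = $189. That is the break-even price.
For $24 ≤ P < $189 the firm produces at a loss; below $24 it shuts down.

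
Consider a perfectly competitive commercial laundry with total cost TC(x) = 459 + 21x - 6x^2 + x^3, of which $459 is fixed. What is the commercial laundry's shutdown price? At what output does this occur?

The shutdown price is the minimum of AVC. VC = 21x - 6x^2 + x^3, so AVC = 21 - 6x + x^2.
At the minimum of AVC, MC = AVC. MC = 21 - 12x + 3x^2; setting MC = AVC gives 2x^2 - 6x = 0, so x = 3. min AVC = 12.
So the shutdown price is $12.

$12 per unit, at x = 3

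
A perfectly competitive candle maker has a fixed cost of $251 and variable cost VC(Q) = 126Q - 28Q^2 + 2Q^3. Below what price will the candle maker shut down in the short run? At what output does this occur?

$28 per unit, at Q = 7

Short-run supply begins at min AVC. From VC = 126Q - 28Q^2 + 2Q^3, AVC = 126 - 28Q + 2Q^2.
At the minimum of AVC, MC = AVC. MC = 126 - 56Q + 6Q^2; setting MC = AVC gives 4Q^2 - 28Q = 0, so Q = 7. min AVC = 28.
The firm shuts down for any P below $28.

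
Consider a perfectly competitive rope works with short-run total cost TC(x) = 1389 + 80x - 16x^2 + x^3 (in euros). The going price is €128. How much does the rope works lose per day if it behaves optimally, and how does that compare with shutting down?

AVC = 80 - 16x + x^2; min AVC = €16 at x = 8. Since P = €128 ≥ min AVC, the firm produces.
With MC = 80 - 32x + 3x^2, P = MC on the upward-sloping part at x* = 12.
TR = 128·12 = 1536. TC = 1389 + 384 = 1773. Profit = 1536 − 1773 = -€237.
That loss of €237 beats the €1389 the firm would lose by shutting down; producing recovers €1152 of fixed cost.

Profit = -€237 at x = 12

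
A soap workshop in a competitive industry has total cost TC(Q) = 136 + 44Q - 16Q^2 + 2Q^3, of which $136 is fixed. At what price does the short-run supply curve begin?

Short-run supply begins at min AVC. From VC = 44Q - 16Q^2 + 2Q^3, AVC = 44 - 16Q + 2Q^2.
dAVC/dQ = -16 + 4Q = 0 gives Q = 4. min AVC = 44 - 16·4 + 2·4^2 = 12.
The firm shuts down for any P below $12.

$12 per unit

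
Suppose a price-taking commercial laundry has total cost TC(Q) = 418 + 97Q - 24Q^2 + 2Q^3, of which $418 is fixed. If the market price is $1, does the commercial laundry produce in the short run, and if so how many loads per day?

Shut down

Variable cost is VC = 97Q - 24Q^2 + 2Q^3, so AVC = VC/Q = 97 - 24Q + 2Q^2 and MC = dTC/dQ = 97 - 48Q + 6Q^2.
AVC is minimized where dAVC/dQ = -24 + 4Q = 0, at Q = 6; min AVC = 97 - 24·6 + 2·6^2 = $25.
Since P = $1 < min AVC = $25, price fails to cover variable cost at any output.
The firm minimizes its loss by shutting down and losing only its fixed cost of $418.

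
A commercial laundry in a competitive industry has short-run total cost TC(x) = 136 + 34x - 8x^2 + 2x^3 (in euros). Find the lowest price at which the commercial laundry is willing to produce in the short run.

Short-run supply begins at min AVC. From VC = 34x - 8x^2 + 2x^3, AVC = 34 - 8x + 2x^2.
At the minimum of AVC, MC = AVC. MC = 34 - 16x + 6x^2; setting MC = AVC gives 4x^2 - 8x = 0, so x = 2. min AVC = 26.
The firm shuts down for any P below €26.

€26 per unit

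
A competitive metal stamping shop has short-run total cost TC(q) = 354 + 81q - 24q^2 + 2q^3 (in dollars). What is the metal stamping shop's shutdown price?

$9 per unit

The firm shuts down when price falls below the minimum of average variable cost. AVC = VC/q = 81 - 24q + 2q^2.
At the minimum of AVC, MC = AVC. MC = 81 - 48q + 6q^2; setting MC = AVC gives 4q^2 - 24q = 0, so q = 6. min AVC = 9.
So the shutdown price is $9.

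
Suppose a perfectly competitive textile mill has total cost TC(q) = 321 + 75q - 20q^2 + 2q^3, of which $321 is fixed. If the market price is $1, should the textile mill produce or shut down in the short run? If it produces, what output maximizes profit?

From TC, MC = TC'(q) = 75 - 40q + 6q^2 and AVC = VC/q = 75 - 20q + 2q^2.
AVC hits its minimum where MC = AVC, at q = 5, giving min AVC = 75 - 20·5 + 2·5^2 = $25.
P = $1 lies below min AVC = $25; no output level covers variable cost.
Shutting down limits the loss to fixed cost, $321.

Shut down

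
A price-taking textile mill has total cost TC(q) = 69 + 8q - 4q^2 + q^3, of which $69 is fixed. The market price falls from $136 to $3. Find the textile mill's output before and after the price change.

MC = 8 - 8q + 3q^2; the shutdown threshold is min AVC = $4 (at q = 2).
With P = $136 above the shutdown price, P = MC gives q = 8.
At P = $3 < min AVC = $4, price no longer covers variable cost at any output, so the firm shuts down: q = 0.

Output falls from 8 to 0 (the firm shuts down)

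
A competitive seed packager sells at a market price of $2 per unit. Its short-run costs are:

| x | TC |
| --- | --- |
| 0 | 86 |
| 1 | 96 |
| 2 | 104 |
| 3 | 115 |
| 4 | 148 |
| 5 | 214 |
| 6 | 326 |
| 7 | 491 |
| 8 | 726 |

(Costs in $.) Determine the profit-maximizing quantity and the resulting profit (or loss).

x = 0 (shut down); profit = -$86

Compute π = P·x − TC at each output: x=0: -86; x=1: -94; x=2: -100; x=3: -109; x=4: -140; x=5: -204; x=6: -314; x=7: -477; x=8: -710.
Profit is highest at x = 0. Equivalently, the lowest AVC in the table is 18/2 ≈ $9 at x = 2, and P = $2 falls below it — price never covers variable cost, so the firm shuts down and loses only its fixed cost.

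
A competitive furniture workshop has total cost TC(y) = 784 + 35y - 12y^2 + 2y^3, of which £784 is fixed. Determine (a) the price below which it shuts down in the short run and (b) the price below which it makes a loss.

Shutdown price = £17; break-even price = £161

Shutdown price = min AVC. AVC = 35 - 12y + 2y^2, with vertex at y = 3 and minimum £17.
ATC = 784/y + 35 - 12y + 2y^2. Setting dATC/dy = −784/y^2 − 12 + 4y = 0 gives y = 7 (since 4·7^3 − 12·7^2 = 784).
min ATC = 784/7 + 35 − 12·7 + 2·7^2 = £161. That is the break-even price.
For £17 ≤ P < £161 the firm produces at a loss; below £17 it shuts down.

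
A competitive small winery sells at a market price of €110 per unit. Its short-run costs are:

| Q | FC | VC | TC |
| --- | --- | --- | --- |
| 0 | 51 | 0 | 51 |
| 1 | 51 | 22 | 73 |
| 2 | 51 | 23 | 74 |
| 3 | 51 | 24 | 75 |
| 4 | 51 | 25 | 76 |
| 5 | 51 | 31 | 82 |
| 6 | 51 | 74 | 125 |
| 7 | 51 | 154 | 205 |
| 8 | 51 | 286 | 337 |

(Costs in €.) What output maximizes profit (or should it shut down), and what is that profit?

Q = 7; profit = €565

Tabulate TR − TC: Q=0: -51; Q=1: 37; Q=2: 146; Q=3: 255; Q=4: 364; Q=5: 468; Q=6: 535; Q=7: 565; Q=8: 543.
Profit is maximized at Q = 7. AVC there is 154/7 = €22 ≤ P, so producing beats shutting down (which would give -€51).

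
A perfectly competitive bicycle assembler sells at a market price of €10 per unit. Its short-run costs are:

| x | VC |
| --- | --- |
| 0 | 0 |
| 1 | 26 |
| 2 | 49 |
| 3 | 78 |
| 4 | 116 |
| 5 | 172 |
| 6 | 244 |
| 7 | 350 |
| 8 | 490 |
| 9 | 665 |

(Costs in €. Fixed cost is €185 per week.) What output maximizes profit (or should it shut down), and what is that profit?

Tabulate TR − TC: x=0: -185; x=1: -201; x=2: -214; x=3: -233; x=4: -261; x=5: -307; x=6: -369; x=7: -465; x=8: -595; x=9: -760.
Profit is highest at x = 0. Equivalently, the lowest AVC in the table is 49/2 ≈ €24.50 at x = 2, and P = €10 falls below it — price never covers variable cost, so the firm shuts down and loses only its fixed cost.

x = 0 (shut down); profit = -€185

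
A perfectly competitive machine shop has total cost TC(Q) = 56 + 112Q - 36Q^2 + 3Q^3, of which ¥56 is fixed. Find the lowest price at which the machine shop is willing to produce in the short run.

The shutdown price is the minimum of AVC. VC = 112Q - 36Q^2 + 3Q^3, so AVC = 112 - 36Q + 3Q^2.
dAVC/dQ = -36 + 6Q = 0 gives Q = 6. min AVC = 112 - 36·6 + 3·6^2 = 4.
So the shutdown price is ¥4.

¥4 per unit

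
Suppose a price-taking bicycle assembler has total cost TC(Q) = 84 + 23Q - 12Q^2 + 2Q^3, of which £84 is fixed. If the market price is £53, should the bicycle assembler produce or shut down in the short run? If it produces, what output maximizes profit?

Produce at Q = 5

Variable cost is VC = 23Q - 12Q^2 + 2Q^3, so AVC = VC/Q = 23 - 12Q + 2Q^2 and MC = dTC/dQ = 23 - 24Q + 6Q^2.
The AVC parabola has its vertex at Q = 12/4 = 3, where AVC = 23 - 12·3 + 2·3^2 = £5.
Since P = £53 ≥ min AVC = £5, price covers variable cost and the firm should produce.
Solving P = MC: -30 - 24Q + 6Q^2 = 0 ⇒ Q = -1 or 5. On the upward-sloping branch, Q* = 5.
Check: AVC at Q = 5 is £13 ≤ P, so revenue covers variable cost.
Profit = P·Q − TC = 53·5 − 149 = £116.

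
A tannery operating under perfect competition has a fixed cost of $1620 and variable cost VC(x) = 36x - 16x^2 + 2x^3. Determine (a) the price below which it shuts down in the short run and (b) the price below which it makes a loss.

Shutdown price = min AVC. AVC = 36 - 16x + 2x^2, with vertex at x = 4 and minimum $4.
ATC = 1620/x + 36 - 16x + 2x^2. Setting dATC/dx = −1620/x^2 − 16 + 4x = 0 gives x = 9 (since 4·9^3 − 16·9^2 = 1620).
min ATC = 1620/9 + 36 − 16·9 + 2·9^2 = $234. That is the break-even price.
For $4 ≤ P < $234 the firm produces at a loss; below $4 it shuts down.

Shutdown price = $4; break-even price = $234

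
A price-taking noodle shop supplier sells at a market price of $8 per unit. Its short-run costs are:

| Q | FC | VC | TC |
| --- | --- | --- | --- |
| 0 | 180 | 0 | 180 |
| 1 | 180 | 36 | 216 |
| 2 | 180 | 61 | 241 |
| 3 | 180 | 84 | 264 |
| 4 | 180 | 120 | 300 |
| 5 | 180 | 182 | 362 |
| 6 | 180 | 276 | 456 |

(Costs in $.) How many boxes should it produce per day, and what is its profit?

Q = 0 (shut down); profit = -$180

Tabulate TR − TC: Q=0: -180; Q=1: -208; Q=2: -225; Q=3: -240; Q=4: -268; Q=5: -322; Q=6: -408.
Profit is highest at Q = 0. Equivalently, the lowest AVC in the table is 84/3 ≈ $28 at Q = 3, and P = $8 falls below it — price never covers variable cost, so the firm shuts down and loses only its fixed cost.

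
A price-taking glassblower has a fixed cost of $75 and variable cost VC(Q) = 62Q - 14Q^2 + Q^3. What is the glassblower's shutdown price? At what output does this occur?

$13 per unit, at Q = 7

Short-run supply begins at min AVC. From VC = 62Q - 14Q^2 + Q^3, AVC = 62 - 14Q + Q^2.
dAVC/dQ = -14 + 2Q = 0 gives Q = 7. min AVC = 62 - 14·7 + 7^2 = 13.
So the shutdown price is $13.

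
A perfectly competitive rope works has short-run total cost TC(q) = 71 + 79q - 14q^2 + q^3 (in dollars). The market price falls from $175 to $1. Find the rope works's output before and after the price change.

AVC = 79 - 14q + q^2, minimized at q = 7 where min AVC = $30. MC = 79 - 28q + 3q^2.
At P = $175 ≥ min AVC, set P = MC on the rising branch: q = 12.
At P = $1 < min AVC = $30, price no longer covers variable cost at any output, so the firm shuts down: q = 0.

Output falls from 12 to 0 (the firm shuts down)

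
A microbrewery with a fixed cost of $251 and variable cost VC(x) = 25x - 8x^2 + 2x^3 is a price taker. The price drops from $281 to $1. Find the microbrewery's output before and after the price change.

Output falls from 8 to 0 (the firm shuts down)

MC = 25 - 16x + 6x^2; the shutdown threshold is min AVC = $17 (at x = 2).
With P = $281 above the shutdown price, P = MC gives x = 8.
At P = $1 < min AVC = $17, price no longer covers variable cost at any output, so the firm shuts down: x = 0.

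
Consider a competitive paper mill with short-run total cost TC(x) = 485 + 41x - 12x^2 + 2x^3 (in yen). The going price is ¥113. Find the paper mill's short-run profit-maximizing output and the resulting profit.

AVC = 41 - 12x + 2x^2 has its minimum ¥23 at x = 3; price ¥113 clears that bar, so the firm operates.
With MC = 41 - 24x + 6x^2, P = MC on the upward-sloping part at x* = 6.
TR = 113·6 = 678. TC = 485 + 246 = 731. Profit = 678 − 731 = -¥53.
Shutting down would mean losing the fixed cost of ¥485, so operating at a loss of ¥53 is better by ¥432.

Profit = -¥53 at x = 6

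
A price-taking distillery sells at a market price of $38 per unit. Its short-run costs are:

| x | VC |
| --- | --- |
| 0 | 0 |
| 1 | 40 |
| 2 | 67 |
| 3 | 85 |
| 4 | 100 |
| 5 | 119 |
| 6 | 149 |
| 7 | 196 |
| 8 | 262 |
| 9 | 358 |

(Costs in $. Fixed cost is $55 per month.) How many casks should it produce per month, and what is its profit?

Compute π = P·x − TC at each output: x=0: -55; x=1: -57; x=2: -46; x=3: -26; x=4: -3; x=5: 16; x=6: 24; x=7: 15; x=8: -13; x=9: -71.
Profit is maximized at x = 6. AVC there is 149/6 = $24.83 ≤ P, so producing beats shutting down (which would give -$55).

x = 6; profit = $24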